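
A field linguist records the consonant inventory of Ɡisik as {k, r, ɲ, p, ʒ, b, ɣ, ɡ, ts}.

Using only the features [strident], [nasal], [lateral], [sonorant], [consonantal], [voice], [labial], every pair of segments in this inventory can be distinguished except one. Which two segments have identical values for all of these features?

On the given features, /ɣ/ and /ɡ/ have an identical profile: [-strident], [-nasal], [-lateral], [-sonorant], [+consonantal], [+voice], [-labial]. No other two segments in the inventory coincide on all 7 features. (They do differ in [continuant], which is not among the given features.)

ɣ, ɡ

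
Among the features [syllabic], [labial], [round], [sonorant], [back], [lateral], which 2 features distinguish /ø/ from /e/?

[labial], [round]

The two segments share [+syllabic], [+sonorant], [-back], [-lateral]. The only features from the list on which they differ: /ø/ is [+labial] while /e/ is [-labial]; /ø/ is [+round] while /e/ is [-round].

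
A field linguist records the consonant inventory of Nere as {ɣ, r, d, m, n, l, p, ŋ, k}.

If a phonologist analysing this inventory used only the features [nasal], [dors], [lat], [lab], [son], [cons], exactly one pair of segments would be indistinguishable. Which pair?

On the given features, /ɣ/ and /k/ have an identical profile: [−nasal], [+dorsal], [−lateral], [−labial], [−sonorant], [+consonantal]. No other two segments in the inventory coincide on all 6 features. (They do differ in [voice] and [continuant], which are not among the given features.)

ɣ, k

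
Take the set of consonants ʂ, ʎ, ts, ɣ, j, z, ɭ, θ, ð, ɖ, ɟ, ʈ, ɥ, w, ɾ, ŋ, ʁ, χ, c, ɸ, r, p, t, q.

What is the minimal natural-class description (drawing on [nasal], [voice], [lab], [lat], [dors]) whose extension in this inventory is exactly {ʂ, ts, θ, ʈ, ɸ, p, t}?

/ʂ, ts, θ, ʈ, ɸ, p, t/ are all [−voice], [−dorsal], and no other segment in the inventory matches both values. Dropping any one of them over-generates: [−dorsal] alone would also admit /z, ɭ, ð, ɖ, …/; [−voice] alone would also admit /χ, c, q/. No other single listed feature picks out exactly this set either, so fewer than two features will not do.

[−voice, −dors]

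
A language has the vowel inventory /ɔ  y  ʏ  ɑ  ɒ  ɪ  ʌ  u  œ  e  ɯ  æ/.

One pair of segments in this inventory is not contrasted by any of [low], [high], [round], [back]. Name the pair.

y, ʏ

Both /y/ and /ʏ/ are [−low], [+high], [+round], [−back]. Since the list omits [tense] — which does distinguish the high front rounded tense vowel from the high front rounded lax vowel — this pair collapses; all other pairs remain distinct.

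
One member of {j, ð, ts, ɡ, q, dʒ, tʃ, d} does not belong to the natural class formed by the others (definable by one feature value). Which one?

The remaining segments after removing /j/ share [-sonorant]; /j/ (palatal glide) is [+sonorant]. For every other candidate removal, the leftover set fails to share any single feature value that the removed segment lacks.

j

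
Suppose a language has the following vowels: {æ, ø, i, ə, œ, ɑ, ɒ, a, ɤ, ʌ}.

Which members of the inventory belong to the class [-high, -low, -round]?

ə, ɤ, ʌ

Among the inventory, the [-high] segments are /æ, ø, ə, œ, ɑ, ɒ, a, ɤ, ʌ/.
Of those, [-low] gives /ø, ə, œ, ɤ, ʌ/.
Within that set, [-round] leaves /ə, ɤ, ʌ/.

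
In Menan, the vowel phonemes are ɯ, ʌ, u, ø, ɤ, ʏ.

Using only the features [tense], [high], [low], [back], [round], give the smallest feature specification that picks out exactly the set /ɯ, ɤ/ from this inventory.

The class [−round], [+tense] has exactly /ɯ, ɤ/ as its extension in this inventory. No smaller conjunction from the listed features achieves this: [+tense] alone would also admit /u, ø/; [−round] alone would also admit /ʌ/; and checking the remaining single features turns up none with this extension.

[−round, +tense]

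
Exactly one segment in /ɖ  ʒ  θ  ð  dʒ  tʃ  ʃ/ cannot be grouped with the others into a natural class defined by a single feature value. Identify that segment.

ɖ

The remaining segments after removing /ɖ/ share [+distributed]; /ɖ/ (voiced retroflex stop) is [−distributed]. For every other candidate removal, the leftover set fails to share any single feature value that the removed segment lacks.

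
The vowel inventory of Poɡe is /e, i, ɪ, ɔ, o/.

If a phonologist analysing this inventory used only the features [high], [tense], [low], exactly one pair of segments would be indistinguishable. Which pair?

e, o

On the given features, /e/ and /o/ have an identical profile: [−high], [+tense], [−low]. No other two segments in the inventory coincide on all 3 features. (They do differ in [labial], [round] and [back], which are not among the given features.)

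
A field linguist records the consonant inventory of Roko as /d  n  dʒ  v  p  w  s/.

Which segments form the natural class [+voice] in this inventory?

d, n, dʒ, v, w

The [+voice] segments here are /d, n, dʒ, v, w/; the remaining /p, s/ are [−voice].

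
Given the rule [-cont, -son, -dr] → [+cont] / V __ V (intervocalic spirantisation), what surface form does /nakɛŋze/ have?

/k/ satisfies [-cont, -son, -dr] and sits in V __ V. The [+continuant] counterpart of the voiceless velar stop is /x/. Other segments in /nakɛŋze/ either fail the structural description or are not in the environment, so the surface form is [naxɛŋze].

[naxɛŋze]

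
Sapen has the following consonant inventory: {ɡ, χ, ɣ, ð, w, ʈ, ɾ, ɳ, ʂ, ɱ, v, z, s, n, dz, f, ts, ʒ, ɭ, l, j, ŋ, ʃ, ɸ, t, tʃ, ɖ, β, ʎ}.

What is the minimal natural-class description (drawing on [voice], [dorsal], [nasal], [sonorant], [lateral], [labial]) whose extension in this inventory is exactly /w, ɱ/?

Every target segment is [+sonorant], [+labial]; each remaining inventory member fails at least one of these. Each conjunct is needed — [+labial] alone would also admit /v, f, ɸ, β/; [+sonorant] alone would also admit /ɾ, ɳ, n, ɭ, …/ — and no other single listed feature has exactly this extension, so two is the minimum.

[+sonorant, +labial]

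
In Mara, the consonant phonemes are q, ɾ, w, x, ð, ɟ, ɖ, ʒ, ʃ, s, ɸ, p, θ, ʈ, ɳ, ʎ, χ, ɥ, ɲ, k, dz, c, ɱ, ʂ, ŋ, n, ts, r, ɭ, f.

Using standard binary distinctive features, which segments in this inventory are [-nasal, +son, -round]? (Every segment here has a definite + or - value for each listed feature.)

ɾ, ʎ, r, ɭ

Checking each segment against [-nasal], [+sonorant], [-round]: /ɾ/ (alveolar tap), /ʎ/ (palatal lateral approximant), /r/ (alveolar trill), /ɭ/ (retroflex lateral approximant) satisfy every feature; every other segment in the inventory fails at least one.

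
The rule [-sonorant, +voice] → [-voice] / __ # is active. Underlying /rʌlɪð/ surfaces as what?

[rʌlɪθ]

The only segment in the rule's environment that also matches [-sonorant, +voice] is /ð/. Applying [-voice] turns the voiced dental fricative into /θ/ (voiceless dental fricative), giving [rʌlɪθ].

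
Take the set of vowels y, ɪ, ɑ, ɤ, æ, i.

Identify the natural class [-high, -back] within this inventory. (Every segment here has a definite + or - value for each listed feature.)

Among the inventory, the [-high] segments are /ɑ, ɤ, æ/.
Then [-back] leaves /æ/.

æ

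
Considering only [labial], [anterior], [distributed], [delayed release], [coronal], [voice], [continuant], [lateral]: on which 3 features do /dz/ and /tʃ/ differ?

[voice], [anterior], [distributed]

/dz/ (voiced alveolar affricate) and /tʃ/ (voiceless postalveolar affricate) agree on [-labial], [+delayed release], [+coronal], [-continuant], [-lateral]. They differ on [voice] (/dz/ [+], /tʃ/ [-]), [anterior] (/dz/ [+], /tʃ/ [-]), [distributed] (/dz/ [-], /tʃ/ [+]).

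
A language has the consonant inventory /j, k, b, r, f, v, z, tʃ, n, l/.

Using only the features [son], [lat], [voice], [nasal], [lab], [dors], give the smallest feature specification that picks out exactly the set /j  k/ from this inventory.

/j, k/ are exactly the [+dorsal] segments in the inventory, so a single feature suffices.

[+dors]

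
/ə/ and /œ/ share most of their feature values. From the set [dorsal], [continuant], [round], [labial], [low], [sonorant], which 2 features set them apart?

[labial], [round]

/ə/ is the mid central vowel (schwa) and /œ/ is the mid front rounded lax vowel. Both are [+dorsal], [+continuant], [-low], [+sonorant]. /ə/ is [-labial] while /œ/ is [+labial]; /ə/ is [-round] while /œ/ is [+round], so the distinguishing features are [labial], [round].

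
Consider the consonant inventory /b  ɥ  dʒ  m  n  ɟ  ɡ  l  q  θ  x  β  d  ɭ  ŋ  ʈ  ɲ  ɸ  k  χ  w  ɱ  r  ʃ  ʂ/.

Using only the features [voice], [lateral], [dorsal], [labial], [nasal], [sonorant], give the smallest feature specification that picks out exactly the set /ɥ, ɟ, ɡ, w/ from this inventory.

[+voice, -nasal, +dorsal]

/ɥ, ɟ, ɡ, w/ are all [+voice], [-nasal], [+dorsal], and no other segment in the inventory matches all three values. Dropping any one of them over-generates: [-nasal, +dorsal] alone would also admit /q, x, k, χ/; [+voice, +dorsal] alone would also admit /ŋ, ɲ/; [+voice, -nasal] alone would also admit /b, dʒ, l, β, …/. No other combination of two listed features picks out exactly this set either, so fewer than three features will not do.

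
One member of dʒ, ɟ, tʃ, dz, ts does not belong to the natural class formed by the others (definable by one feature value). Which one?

[delayed release] (equivalently [strident], [dorsal]) groups all but one: /dʒ, tʃ, ts, dz/ share [+delayed release] while /ɟ/ (voiced palatal stop) alone is [−delayed release]. Removing any other segment would not leave a single-feature class that excludes it.

ɟ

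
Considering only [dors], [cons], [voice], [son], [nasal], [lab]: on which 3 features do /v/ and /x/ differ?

[voice], [labial], [dorsal]

/v/ is the voiced labiodental fricative and /x/ is the voiceless velar fricative. Both are [+consonantal], [−sonorant], [−nasal]. /v/ is [+voice] while /x/ is [−voice]; /v/ is [+labial] while /x/ is [−labial]; /v/ is [−dorsal] while /x/ is [+dorsal], so the distinguishing features are [voice], [labial], [dorsal].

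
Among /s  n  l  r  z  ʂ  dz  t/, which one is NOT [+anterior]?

ʂ

Every segment except /ʂ/ is [+anterior]. /ʂ/ (voiceless retroflex fricative) is [−anterior], so it is the exception.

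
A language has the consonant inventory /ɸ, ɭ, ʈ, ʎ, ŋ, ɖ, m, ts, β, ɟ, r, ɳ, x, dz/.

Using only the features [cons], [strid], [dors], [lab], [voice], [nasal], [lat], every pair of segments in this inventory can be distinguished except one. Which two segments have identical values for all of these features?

r, ɖ

/r/ (alveolar trill) and /ɖ/ (voiced retroflex stop) are both [+consonantal], [-strident], [-dorsal], [-labial], [+voice], [-nasal], [-lateral], so none of the listed features separates them. (They do differ in [sonorant], [continuant] and [anterior], which are not among the given features.) Every other pair in the inventory differs on at least one listed feature.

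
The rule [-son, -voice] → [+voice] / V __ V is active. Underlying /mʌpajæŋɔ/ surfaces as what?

[mʌbajæŋɔ]

Only /p/ occurs between two vowels (/ʌ/ __ /a/) and matches the structural description. It is a voiceless bilabial stop, so [-son, -voice] holds; changing it to [+voice] with all other features held fixed yields /b/ (voiced bilabial stop). No other segment meets both the structural description and the environment, so the output is [mʌbajæŋɔ].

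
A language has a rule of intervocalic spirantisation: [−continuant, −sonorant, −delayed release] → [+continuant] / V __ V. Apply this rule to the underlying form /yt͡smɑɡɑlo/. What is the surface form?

[yt͡smɑɣɑlo]

Only /ɡ/ occurs between two vowels (/ɑ/ __ /ɑ/) and matches the structural description. It is a voiced velar stop, so [−continuant, −sonorant, −delayed release] holds; changing it to [+continuant] with all other features held fixed yields /ɣ/ (voiced velar fricative). No other segment meets both the structural description and the environment, so the output is [yt͡smɑɣɑlo].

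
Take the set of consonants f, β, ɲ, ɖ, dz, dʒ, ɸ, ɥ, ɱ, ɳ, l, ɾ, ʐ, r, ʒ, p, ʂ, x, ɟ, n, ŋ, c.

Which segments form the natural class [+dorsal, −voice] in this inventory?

Eliminate segments failing any feature: /f, β, ɖ, dz, dʒ, ɸ, ɱ, ɳ, l, ɾ, ʐ, r, ʒ, p, ʂ, n/ are [−dorsal]; /ɲ, ɥ, ɟ, ŋ/ are [+voice]. The remaining /x, c/ satisfy [+dorsal], [−voice].

x, c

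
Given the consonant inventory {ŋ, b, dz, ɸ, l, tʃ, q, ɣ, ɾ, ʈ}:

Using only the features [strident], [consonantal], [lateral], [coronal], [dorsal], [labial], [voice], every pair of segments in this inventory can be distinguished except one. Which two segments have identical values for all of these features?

/ɣ/ (voiced velar fricative) and /ŋ/ (velar nasal) are both [-strident], [+consonantal], [-lateral], [-coronal], [+dorsal], [-labial], [+voice], so none of the listed features separates them. (They do differ in [sonorant], [nasal] and [continuant], which are not among the given features.) Every other pair in the inventory differs on at least one listed feature.

ɣ, ŋ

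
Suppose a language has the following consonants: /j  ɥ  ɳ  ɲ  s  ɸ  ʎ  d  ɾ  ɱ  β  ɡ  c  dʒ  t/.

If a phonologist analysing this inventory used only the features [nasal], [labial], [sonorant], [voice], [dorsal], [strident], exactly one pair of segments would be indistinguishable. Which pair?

j, ʎ

On the given features, /j/ and /ʎ/ have an identical profile: [−nasal], [−labial], [+sonorant], [+voice], [+dorsal], [−strident]. No other two segments in the inventory coincide on all 6 features. (They do differ in [lateral], which is not among the given features.)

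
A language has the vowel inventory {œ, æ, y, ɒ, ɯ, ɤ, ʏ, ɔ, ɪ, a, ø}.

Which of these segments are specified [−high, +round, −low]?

Checking each segment against [−high], [+round], [−low]: /œ/ (mid front rounded lax vowel), /ɔ/ (mid back rounded lax vowel), /ø/ (mid front rounded tense vowel) satisfy every feature; every other segment in the inventory fails at least one.

œ, ɔ, ø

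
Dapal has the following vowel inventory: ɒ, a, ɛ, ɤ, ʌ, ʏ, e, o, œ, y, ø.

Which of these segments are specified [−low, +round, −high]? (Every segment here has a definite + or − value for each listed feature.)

Checking each segment against [−low], [+round], [−high]: /o/ (mid back rounded tense vowel), /œ/ (mid front rounded lax vowel), /ø/ (mid front rounded tense vowel) satisfy every feature; every other segment in the inventory fails at least one.

o, œ, ø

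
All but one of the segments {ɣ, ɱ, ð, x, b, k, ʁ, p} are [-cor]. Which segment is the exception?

/k, b, ɱ, ɣ, ʁ, x, p/ are all [-coronal]; /ð/ (voiced dental fricative) is [+coronal].

ð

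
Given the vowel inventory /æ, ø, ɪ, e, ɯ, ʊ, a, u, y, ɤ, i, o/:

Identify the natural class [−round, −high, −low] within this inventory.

e, ɤ

Eliminate segments failing any feature: /æ, a/ are [+low]; /ø, ʊ, u, y, o/ are [+round]; /ɪ, ɯ, i/ are [+high]. The remaining /e, ɤ/ satisfy [−round], [−high], [−low].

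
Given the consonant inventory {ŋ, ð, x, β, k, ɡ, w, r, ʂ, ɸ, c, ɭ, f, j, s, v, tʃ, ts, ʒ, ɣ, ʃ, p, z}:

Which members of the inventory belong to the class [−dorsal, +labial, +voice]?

β, v

Eliminate segments failing any feature: /ŋ, x, k, ɡ, w, c, j, ɣ/ are [+dorsal]; /ð, r, ʂ, ɭ, s, tʃ, ts, ʒ, ʃ, z/ are [−labial]; /ɸ, f, p/ are [−voice]. The remaining /β, v/ satisfy [−dorsal], [+labial], [+voice].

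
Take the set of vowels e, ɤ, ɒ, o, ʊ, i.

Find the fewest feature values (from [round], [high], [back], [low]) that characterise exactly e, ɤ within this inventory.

[−high, −round]

Every target segment is [−high], [−round]; each remaining inventory member fails at least one of these. Each conjunct is needed — [−round] alone would also admit /i/; [−high] alone would also admit /ɒ, o/ — and no other single listed feature has exactly this extension, so two is the minimum.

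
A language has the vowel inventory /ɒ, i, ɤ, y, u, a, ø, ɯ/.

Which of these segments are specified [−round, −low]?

Among the inventory, the [−round] segments are /i, ɤ, a, ɯ/.
Among these, [−low] leaves /i, ɤ, ɯ/.

i, ɤ, ɯ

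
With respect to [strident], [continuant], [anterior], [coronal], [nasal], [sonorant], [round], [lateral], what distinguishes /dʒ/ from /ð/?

[continuant], [strident], [anterior]

/dʒ/ is the voiced postalveolar affricate and /ð/ is the voiced dental fricative. Both are [+coronal], [−nasal], [−sonorant], [−round], [−lateral]. /dʒ/ is [−continuant] while /ð/ is [+continuant]; /dʒ/ is [+strident] while /ð/ is [−strident]; /dʒ/ is [−anterior] while /ð/ is [+anterior], so the distinguishing features are [continuant], [strident], [anterior].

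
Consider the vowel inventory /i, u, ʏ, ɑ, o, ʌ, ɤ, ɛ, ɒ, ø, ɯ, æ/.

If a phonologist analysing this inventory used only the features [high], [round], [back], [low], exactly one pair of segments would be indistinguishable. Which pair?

ʌ, ɤ

On the given features, /ʌ/ and /ɤ/ have an identical profile: [−high], [−round], [+back], [−low]. No other two segments in the inventory coincide on all 4 features. (They do differ in [tense], which is not among the given features.)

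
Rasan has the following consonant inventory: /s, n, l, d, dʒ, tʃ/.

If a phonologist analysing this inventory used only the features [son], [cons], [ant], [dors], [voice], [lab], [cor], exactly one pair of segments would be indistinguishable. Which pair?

Both /l/ and /n/ are [+sonorant], [+consonantal], [+anterior], [-dorsal], [+voice], [-labial], [+coronal]. Since the list omits [nasal] and [lateral] — which do distinguish the alveolar lateral approximant from the alveolar nasal — this pair collapses; all other pairs remain distinct.

l, n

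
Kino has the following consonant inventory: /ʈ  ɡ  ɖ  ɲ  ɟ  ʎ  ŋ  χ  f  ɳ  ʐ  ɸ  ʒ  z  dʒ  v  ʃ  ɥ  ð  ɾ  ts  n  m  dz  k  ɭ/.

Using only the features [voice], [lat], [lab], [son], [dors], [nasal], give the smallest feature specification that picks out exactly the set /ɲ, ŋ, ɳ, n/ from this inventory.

[+nasal, −lab]

/ɲ, ŋ, ɳ, n/ are all [+nasal], [−labial], and no other segment in the inventory matches both values. Dropping any one of them over-generates: [−labial] alone would also admit /ʈ, ɡ, ɖ, ɟ, …/; [+nasal] alone would also admit /m/. No other single listed feature picks out exactly this set either, so fewer than two features will not do.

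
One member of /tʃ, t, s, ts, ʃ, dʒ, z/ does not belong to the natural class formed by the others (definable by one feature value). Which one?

t

[strident] groups all but one: /ts, s, ʃ, z, tʃ, dʒ/ share [+strident] while /t/ (voiceless alveolar stop) alone is [−strident]. Removing any other segment would not leave a single-feature class that excludes it.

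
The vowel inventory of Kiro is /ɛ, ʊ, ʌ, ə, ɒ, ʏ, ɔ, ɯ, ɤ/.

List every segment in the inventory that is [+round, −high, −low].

Checking each segment against [+round], [−high], [−low]: /ɔ/ (mid back rounded lax vowel) satisfies every feature; every other segment in the inventory fails at least one.

ɔ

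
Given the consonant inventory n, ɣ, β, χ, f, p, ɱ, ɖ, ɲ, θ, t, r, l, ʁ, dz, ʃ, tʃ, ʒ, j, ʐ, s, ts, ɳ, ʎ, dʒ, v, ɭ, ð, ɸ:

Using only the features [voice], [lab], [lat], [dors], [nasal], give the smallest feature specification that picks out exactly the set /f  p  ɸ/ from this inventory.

[-voice, +lab]

/f, p, ɸ/ are all [-voice], [+labial], and no other segment in the inventory matches both values. Dropping any one of them over-generates: [+labial] alone would also admit /β, ɱ, v/; [-voice] alone would also admit /χ, θ, t, ʃ, …/. No other single listed feature picks out exactly this set either, so fewer than two features will not do.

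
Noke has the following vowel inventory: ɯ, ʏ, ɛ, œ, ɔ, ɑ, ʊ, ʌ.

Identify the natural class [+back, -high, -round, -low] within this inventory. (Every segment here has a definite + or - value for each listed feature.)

Among the inventory, the [+back] segments are /ɯ, ɔ, ɑ, ʊ, ʌ/.
Of those, [-high] gives /ɔ, ɑ, ʌ/.
Within that set, [-round] gives /ɑ, ʌ/.
Then [-low] leaves /ʌ/.

ʌ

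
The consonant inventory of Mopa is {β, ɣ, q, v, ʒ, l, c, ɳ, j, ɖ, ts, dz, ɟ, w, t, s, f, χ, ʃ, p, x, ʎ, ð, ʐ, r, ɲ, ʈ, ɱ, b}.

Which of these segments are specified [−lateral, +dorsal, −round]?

First, the [−lateral] segments are /β, ɣ, q, v, ʒ, c, ɳ, j, ɖ, ts, dz, ɟ, w, t, s, f, χ, ʃ, p, x, ð, ʐ, r, ɲ, ʈ, ɱ, b/.
Intersecting with [+dorsal] gives /ɣ, q, c, j, ɟ, w, χ, x, ɲ/.
Intersecting with [−round] leaves /ɣ, q, c, j, ɟ, χ, x, ɲ/.

ɣ, q, c, j, ɟ, χ, x, ɲ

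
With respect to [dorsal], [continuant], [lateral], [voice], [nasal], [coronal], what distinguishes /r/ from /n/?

[nasal], [continuant]

The two segments share [−dorsal], [−lateral], [+voice], [+coronal]. The only features from the list on which they differ: /r/ is [−nasal] while /n/ is [+nasal]; /r/ is [+continuant] while /n/ is [−continuant].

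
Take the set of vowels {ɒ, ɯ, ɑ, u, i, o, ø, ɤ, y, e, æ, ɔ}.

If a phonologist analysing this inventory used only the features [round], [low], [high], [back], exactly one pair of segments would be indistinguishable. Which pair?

On the given features, /ɔ/ and /o/ have an identical profile: [+round], [−low], [−high], [+back]. No other two segments in the inventory coincide on all 4 features. (They do differ in [tense], which is not among the given features.)

ɔ, o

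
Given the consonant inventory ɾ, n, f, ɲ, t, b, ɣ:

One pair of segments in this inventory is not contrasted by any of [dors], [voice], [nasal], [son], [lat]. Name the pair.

f, t

On the given features, /f/ and /t/ have an identical profile: [−dorsal], [−voice], [−nasal], [−sonorant], [−lateral]. No other two segments in the inventory coincide on all 5 features. (They do differ in [continuant], [labial] and [coronal], which are not among the given features.)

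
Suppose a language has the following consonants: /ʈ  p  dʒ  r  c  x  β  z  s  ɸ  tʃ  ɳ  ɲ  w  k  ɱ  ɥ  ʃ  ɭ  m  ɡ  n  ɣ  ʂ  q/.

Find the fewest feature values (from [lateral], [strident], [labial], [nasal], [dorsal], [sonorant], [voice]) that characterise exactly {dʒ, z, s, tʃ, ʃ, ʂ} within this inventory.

[+strident]

The target set is precisely the extension of [+strident] in this inventory.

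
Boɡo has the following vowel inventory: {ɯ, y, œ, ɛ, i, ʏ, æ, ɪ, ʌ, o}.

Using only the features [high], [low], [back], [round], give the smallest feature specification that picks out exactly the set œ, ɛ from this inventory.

[−high, −low, −back]

The class [−high], [−low], [−back] has exactly /œ, ɛ/ as its extension in this inventory. No smaller conjunction from the listed features achieves this: [−low, −back] alone would also admit /y, i, ʏ, ɪ/; [−high, −back] alone would also admit /æ/; [−high, −low] alone would also admit /ʌ, o/; and checking the remaining two-feature bundles turns up none with this extension.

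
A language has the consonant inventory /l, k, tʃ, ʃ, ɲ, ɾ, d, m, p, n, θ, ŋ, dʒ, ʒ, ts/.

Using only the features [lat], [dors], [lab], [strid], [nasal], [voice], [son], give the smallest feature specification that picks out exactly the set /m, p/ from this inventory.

[+lab]

/m, p/ are exactly the [+labial] segments in the inventory, so a single feature suffices.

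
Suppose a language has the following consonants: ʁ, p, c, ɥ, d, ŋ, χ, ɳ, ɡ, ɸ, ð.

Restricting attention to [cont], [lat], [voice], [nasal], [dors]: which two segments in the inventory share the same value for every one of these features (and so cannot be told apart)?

/ɥ/ (labial-palatal glide) and /ʁ/ (voiced uvular fricative) are both [+continuant], [-lateral], [+voice], [-nasal], [+dorsal], so none of the listed features separates them. (They do differ in [labial], [round], [high] and [back], which are not among the given features.) Every other pair in the inventory differs on at least one listed feature.

ɥ, ʁ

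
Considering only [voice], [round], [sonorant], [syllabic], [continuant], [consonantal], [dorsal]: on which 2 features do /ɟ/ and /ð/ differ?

[continuant], [dorsal]

/ɟ/ is the voiced palatal stop and /ð/ is the voiced dental fricative. Both are [+voice], [−round], [−sonorant], [−syllabic], [+consonantal]. /ɟ/ is [−continuant] while /ð/ is [+continuant]; /ɟ/ is [+dorsal] while /ð/ is [−dorsal], so the distinguishing features are [continuant], [dorsal].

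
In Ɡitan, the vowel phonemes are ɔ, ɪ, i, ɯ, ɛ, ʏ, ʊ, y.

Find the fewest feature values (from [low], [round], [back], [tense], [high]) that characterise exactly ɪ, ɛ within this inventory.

[-round, -tense]

Every target segment is [-round], [-tense]; each remaining inventory member fails at least one of these. Each conjunct is needed — [-tense] alone would also admit /ɔ, ʏ, ʊ/; [-round] alone would also admit /i, ɯ/ — and no other single listed feature has exactly this extension, so two is the minimum.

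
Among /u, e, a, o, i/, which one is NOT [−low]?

a

/o, i, u, e/ are all [−low]; /a/ (low unrounded vowel) is [+low].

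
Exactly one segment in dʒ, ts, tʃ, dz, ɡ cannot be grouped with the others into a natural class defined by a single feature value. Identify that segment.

ɡ

/dʒ, tʃ, ts, dz/ are all [+delayed release], but /ɡ/ (voiced velar stop) is [−delayed release]. No other single segment can be removed to leave a set sharing one feature value that the removed segment lacks, so /ɡ/ is the odd one out.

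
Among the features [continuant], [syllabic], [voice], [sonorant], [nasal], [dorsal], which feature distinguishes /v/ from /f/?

[voice]

/v/ (voiced labiodental fricative) and /f/ (voiceless labiodental fricative) agree on [+continuant], [-syllabic], [-sonorant], [-nasal], [-dorsal]. They differ on [voice] (/v/ [+], /f/ [-]).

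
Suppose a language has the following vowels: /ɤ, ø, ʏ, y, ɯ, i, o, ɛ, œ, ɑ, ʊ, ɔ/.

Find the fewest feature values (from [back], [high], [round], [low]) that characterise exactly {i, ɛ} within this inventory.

Every target segment is [−back], [−round]; each remaining inventory member fails at least one of these. Each conjunct is needed — [−round] alone would also admit /ɤ, ɯ, ɑ/; [−back] alone would also admit /ø, ʏ, y, œ/ — and no other single listed feature has exactly this extension, so two is the minimum.

[−back, −round]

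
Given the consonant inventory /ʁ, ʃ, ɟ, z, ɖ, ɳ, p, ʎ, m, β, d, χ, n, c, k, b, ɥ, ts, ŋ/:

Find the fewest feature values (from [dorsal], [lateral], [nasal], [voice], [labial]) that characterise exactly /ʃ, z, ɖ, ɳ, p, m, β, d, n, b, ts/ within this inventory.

[−dorsal]

The target set is precisely the extension of [−dorsal] in this inventory.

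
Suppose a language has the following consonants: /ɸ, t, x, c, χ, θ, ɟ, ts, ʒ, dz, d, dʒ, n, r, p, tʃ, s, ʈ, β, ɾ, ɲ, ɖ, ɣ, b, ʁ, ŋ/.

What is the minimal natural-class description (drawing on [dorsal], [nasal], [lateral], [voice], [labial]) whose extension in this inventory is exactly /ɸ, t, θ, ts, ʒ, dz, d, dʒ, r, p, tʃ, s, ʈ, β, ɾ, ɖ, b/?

[−nasal, −dorsal]

/ɸ, t, θ, ts, ʒ, dz, d, dʒ, r, p, tʃ, s, ʈ, β, ɾ, ɖ, b/ are all [−nasal], [−dorsal], and no other segment in the inventory matches both values. Dropping any one of them over-generates: [−dorsal] alone would also admit /n/; [−nasal] alone would also admit /x, c, χ, ɟ, …/. No other single listed feature picks out exactly this set either, so fewer than two features will not do.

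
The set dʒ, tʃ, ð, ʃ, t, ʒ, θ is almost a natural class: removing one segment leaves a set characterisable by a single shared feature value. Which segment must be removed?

[distributed] groups all but one: /ð, θ, tʃ, ʒ, dʒ, ʃ/ share [+distributed] while /t/ (voiceless alveolar stop) alone is [-distributed]. Removing any other segment would not leave a single-feature class that excludes it.

t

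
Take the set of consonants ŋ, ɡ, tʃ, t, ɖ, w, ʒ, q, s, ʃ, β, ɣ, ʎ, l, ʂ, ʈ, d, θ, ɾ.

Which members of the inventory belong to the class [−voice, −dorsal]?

Checking each segment against [−voice], [−dorsal]: /tʃ/ (voiceless postalveolar affricate), /t/ (voiceless alveolar stop), /s/ (voiceless alveolar fricative), /ʃ/ (voiceless postalveolar fricative), /ʂ/ (voiceless retroflex fricative), /ʈ/ (voiceless retroflex stop), among others, satisfy every feature; every other segment in the inventory fails at least one.

tʃ, t, s, ʃ, ʂ, ʈ, θ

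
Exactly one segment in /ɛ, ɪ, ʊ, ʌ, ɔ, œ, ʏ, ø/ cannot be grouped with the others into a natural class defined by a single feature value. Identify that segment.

ø

/ʊ, ɔ, œ, ɛ, ʏ, ɪ, ʌ/ are all [−tense], but /ø/ (mid front rounded tense vowel) is [+tense]. No other single segment can be removed to leave a set sharing one feature value that the removed segment lacks, so /ø/ is the odd one out.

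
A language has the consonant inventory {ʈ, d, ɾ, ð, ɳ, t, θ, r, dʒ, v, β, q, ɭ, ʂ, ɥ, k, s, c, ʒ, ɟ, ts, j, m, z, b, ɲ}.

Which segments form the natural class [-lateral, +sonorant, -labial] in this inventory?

ɾ, ɳ, r, j, ɲ

Eliminate segments failing any feature: /ʈ, d, ð, t, θ, dʒ, v, β, q, ʂ, k, s, c, ʒ, ɟ, ts, z, b/ are [-sonorant]; /ɭ/ is [+lateral]; /ɥ, m/ are [+labial]. The remaining /ɾ, ɳ, r, j, ɲ/ satisfy [-lateral], [+sonorant], [-labial].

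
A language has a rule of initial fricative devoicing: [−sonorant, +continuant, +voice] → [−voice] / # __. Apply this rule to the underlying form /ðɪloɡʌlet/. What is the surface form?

The only segment in the rule's environment that also matches [−sonorant, +continuant, +voice] is /ð/. Applying [−voice] turns the voiced dental fricative into /θ/ (voiceless dental fricative), giving [θɪloɡʌlet].

[θɪloɡʌlet]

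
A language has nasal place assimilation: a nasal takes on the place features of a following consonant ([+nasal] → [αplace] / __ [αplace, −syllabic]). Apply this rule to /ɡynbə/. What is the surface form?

[ɡymbə]

The only nasal preceding a consonant is /n/ before /b/. /b/ is [+labial], so /n/ → /m/, giving [ɡymbə].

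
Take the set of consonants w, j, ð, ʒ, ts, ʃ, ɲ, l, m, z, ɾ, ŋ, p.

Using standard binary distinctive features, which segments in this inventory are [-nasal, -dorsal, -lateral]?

ð, ʒ, ts, ʃ, z, ɾ, p

Checking each segment against [-nasal], [-dorsal], [-lateral]: /ð/ (voiced dental fricative), /ʒ/ (voiced postalveolar fricative), /ts/ (voiceless alveolar affricate), /ʃ/ (voiceless postalveolar fricative), /z/ (voiced alveolar fricative), /ɾ/ (alveolar tap), among others, satisfy every feature; every other segment in the inventory fails at least one.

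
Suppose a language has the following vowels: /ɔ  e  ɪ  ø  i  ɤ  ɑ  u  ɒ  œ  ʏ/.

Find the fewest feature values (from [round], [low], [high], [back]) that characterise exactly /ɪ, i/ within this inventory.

[+high, −round]

Every target segment is [+high], [−round]; each remaining inventory member fails at least one of these. Each conjunct is needed — [−round] alone would also admit /e, ɤ, ɑ/; [+high] alone would also admit /u, ʏ/ — and no other single listed feature has exactly this extension, so two is the minimum.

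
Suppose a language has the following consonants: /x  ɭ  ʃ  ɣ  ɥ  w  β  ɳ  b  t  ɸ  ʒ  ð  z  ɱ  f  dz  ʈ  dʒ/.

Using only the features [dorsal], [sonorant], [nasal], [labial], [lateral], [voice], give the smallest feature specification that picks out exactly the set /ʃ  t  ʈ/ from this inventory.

The class [-voice], [-labial], [-dorsal] has exactly /ʃ, t, ʈ/ as its extension in this inventory. No smaller conjunction from the listed features achieves this: [-labial, -dorsal] alone would also admit /ɭ, ɳ, ʒ, ð, …/; [-voice, -dorsal] alone would also admit /ɸ, f/; [-voice, -labial] alone would also admit /x/; and checking the remaining two-feature bundles turns up none with this extension.

[-voice, -labial, -dorsal]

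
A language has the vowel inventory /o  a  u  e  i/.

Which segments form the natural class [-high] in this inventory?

The feature [high] marks segments produced with the tongue body raised. In this inventory /o, a, e/ lack that property, so they are [-high]; /u, i/ are [+high].

o, a, e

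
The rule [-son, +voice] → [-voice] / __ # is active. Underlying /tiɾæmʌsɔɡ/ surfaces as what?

[tiɾæmʌsɔk]

The only segment in the rule's environment that also matches [-son, +voice] is /ɡ/. Applying [-voice] turns the voiced velar stop into /k/ (voiceless velar stop), giving [tiɾæmʌsɔk].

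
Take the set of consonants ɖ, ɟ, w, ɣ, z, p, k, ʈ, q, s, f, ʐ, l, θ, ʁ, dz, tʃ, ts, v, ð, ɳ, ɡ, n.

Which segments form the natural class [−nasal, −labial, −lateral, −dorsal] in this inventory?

Eliminate segments failing any feature: /ɟ, ɣ, k, q, ʁ, ɡ/ are [+dorsal]; /w, p, f, v/ are [+labial]; /l/ is [+lateral]; /ɳ, n/ are [+nasal]. The remaining /ɖ, z, ʈ, s, ʐ, θ, dz, tʃ, ts, ð/ satisfy [−nasal], [−labial], [−lateral], [−dorsal].

ɖ, z, ʈ, s, ʐ, θ, dz, tʃ, ts, ð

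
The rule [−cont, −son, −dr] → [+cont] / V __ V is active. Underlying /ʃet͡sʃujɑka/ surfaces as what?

[ʃet͡sʃujɑxa]

/k/ satisfies [−cont, −son, −dr] and sits in V __ V. The [+continuant] counterpart of the voiceless velar stop is /x/. Other segments in /ʃet͡sʃujɑka/ either fail the structural description or are not in the environment, so the surface form is [ʃet͡sʃujɑxa].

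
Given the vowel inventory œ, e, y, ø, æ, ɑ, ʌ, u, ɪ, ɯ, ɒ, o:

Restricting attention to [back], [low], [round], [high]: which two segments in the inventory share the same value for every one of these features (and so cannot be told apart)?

/ø/ (mid front rounded tense vowel) and /œ/ (mid front rounded lax vowel) are both [−back], [−low], [+round], [−high], so none of the listed features separates them. (They do differ in [tense], which is not among the given features.) Every other pair in the inventory differs on at least one listed feature.

ø, œ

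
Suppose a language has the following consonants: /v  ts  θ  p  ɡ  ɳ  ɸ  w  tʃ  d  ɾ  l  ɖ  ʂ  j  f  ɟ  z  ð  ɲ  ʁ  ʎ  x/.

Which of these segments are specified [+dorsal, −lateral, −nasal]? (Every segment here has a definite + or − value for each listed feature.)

ɡ, w, j, ɟ, ʁ, x

Checking each segment against [+dorsal], [−lateral], [−nasal]: /ɡ/ (voiced velar stop), /w/ (labial-velar glide), /j/ (palatal glide), /ɟ/ (voiced palatal stop), /ʁ/ (voiced uvular fricative), /x/ (voiceless velar fricative) satisfy every feature; every other segment in the inventory fails at least one.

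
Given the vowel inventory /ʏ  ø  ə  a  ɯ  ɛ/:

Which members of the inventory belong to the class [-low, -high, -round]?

The [-low] segments are /ʏ, ø, ə, ɯ, ɛ/.
Within that set, [-high] gives /ø, ə, ɛ/.
Of those, [-round] leaves /ə, ɛ/.

ə, ɛ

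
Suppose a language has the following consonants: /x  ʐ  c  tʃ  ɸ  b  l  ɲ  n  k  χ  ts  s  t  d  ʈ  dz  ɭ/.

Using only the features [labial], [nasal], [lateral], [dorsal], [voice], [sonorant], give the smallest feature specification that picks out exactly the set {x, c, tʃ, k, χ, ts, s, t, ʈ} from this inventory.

[-voice, -labial]

The class [-voice], [-labial] has exactly /x, c, tʃ, k, χ, ts, s, t, ʈ/ as its extension in this inventory. No smaller conjunction from the listed features achieves this: [-labial] alone would also admit /ʐ, l, ɲ, n, …/; [-voice] alone would also admit /ɸ/; and checking the remaining single features turns up none with this extension.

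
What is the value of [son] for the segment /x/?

[-sonorant]

/x/ is the voiceless velar fricative. The feature [sonorant] marks segments produced without turbulent airflow (nasals, liquids, glides, vowels); /x/ lacks this property, so it is [-sonorant].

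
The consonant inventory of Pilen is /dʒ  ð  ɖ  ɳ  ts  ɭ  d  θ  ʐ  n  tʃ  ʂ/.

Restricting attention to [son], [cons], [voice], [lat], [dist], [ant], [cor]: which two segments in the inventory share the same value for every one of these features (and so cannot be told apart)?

ɖ, ʐ

On the given features, /ɖ/ and /ʐ/ have an identical profile: [-sonorant], [+consonantal], [+voice], [-lateral], [-distributed], [-anterior], [+coronal]. No other two segments in the inventory coincide on all 7 features. (They do differ in [continuant] and [strident], which are not among the given features.)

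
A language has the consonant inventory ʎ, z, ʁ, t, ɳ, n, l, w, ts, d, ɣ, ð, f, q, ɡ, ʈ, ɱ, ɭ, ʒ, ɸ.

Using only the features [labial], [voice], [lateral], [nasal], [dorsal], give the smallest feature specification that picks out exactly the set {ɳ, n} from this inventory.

/ɳ, n/ are all [+nasal], [−labial], and no other segment in the inventory matches both values. Dropping any one of them over-generates: [−labial] alone would also admit /ʎ, z, ʁ, t, …/; [+nasal] alone would also admit /ɱ/. No other single listed feature picks out exactly this set either, so fewer than two features will not do.

[+nasal, −labial]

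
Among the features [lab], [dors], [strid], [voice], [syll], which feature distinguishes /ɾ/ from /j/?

The two segments share [−labial], [−strident], [+voice], [−syllabic]. The only feature from the list on which they differ: /ɾ/ is [−dorsal] while /j/ is [+dorsal].

[dorsal]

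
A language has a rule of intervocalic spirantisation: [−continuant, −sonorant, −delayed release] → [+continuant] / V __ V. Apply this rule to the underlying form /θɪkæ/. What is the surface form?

[θɪxæ]

Only /k/ occurs between two vowels (/ɪ/ __ /æ/) and matches the structural description. It is a voiceless velar stop, so [−continuant, −sonorant, −delayed release] holds; changing it to [+continuant] with all other features held fixed yields /x/ (voiceless velar fricative). No other segment meets both the structural description and the environment, so the output is [θɪxæ].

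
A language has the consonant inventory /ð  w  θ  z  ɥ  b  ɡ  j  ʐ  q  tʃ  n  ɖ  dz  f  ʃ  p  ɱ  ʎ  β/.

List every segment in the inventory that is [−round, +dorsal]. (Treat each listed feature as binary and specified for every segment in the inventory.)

The [−round] segments are /ð, θ, z, b, ɡ, j, ʐ, q, tʃ, n, ɖ, dz, f, ʃ, p, ɱ, ʎ, β/.
Within that set, [+dorsal] leaves /ɡ, j, q, ʎ/.

ɡ, j, q, ʎ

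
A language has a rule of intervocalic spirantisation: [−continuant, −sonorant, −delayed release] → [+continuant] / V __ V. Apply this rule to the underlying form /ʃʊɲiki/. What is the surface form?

/k/ satisfies [−continuant, −sonorant, −delayed release] and sits in V __ V. The [+continuant] counterpart of the voiceless velar stop is /x/. Other segments in /ʃʊɲiki/ either fail the structural description or are not in the environment, so the surface form is [ʃʊɲixi].

[ʃʊɲixi]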